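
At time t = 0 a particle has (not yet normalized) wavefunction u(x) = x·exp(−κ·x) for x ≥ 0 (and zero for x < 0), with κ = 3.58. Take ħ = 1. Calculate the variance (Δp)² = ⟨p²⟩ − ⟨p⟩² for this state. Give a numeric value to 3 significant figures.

Compute ⟨p⟩ and ⟨p²⟩ separately; (Δp)² = ⟨p²⟩ − ⟨p⟩².
Differentiate x·exp(−κ·x) with the product rule; every integrand then reduces to terms xʲ·e^(−2κx) on [0, ∞), with ∫₀^∞ xʲ·e^(−2κx) dx = j!/(2κ)^(j+1).
Normalization: ∫|u|² dx = 0.0054487.
⟨p⟩ = 0.0000 and ⟨p²⟩ = 12.816.
(Δp)² = 12.816 − (0.0000)² = 12.816.

12.8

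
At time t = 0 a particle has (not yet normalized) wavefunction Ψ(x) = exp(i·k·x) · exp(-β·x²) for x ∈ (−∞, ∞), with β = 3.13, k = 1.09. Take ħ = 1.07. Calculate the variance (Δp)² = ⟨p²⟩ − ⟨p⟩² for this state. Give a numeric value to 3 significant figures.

3.58

Compute ⟨p⟩ and ⟨p²⟩ separately; (Δp)² = ⟨p²⟩ − ⟨p⟩².
Gaussian moments: ∫x^(2j)·e^(−2βx²) dx = (2j−1)!!/(4β)^j · √(π/(2β)), odd powers integrate to 0; here √(π/(2β)) = 0.70842. Derivatives: Ψ′ = (ik − 2βx)·Ψ, Ψ″ = ((ik − 2βx)² − 2β)·Ψ; the odd-in-x pieces drop out.
Normalization: ∫|Ψ|² dx = 0.70842.
⟨p⟩ = 1.1663 and ⟨p²⟩ = 4.9438.
(Δp)² = 4.9438 − (1.1663)² = 3.5835.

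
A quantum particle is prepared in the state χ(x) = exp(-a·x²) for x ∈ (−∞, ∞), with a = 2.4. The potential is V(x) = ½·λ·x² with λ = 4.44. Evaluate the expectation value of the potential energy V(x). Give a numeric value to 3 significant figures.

⟨V⟩ = ∫ V(x)·|χ|² dx / ∫|χ|² dx.
Gaussian moments: ∫x^(2j)·e^(−2ax²) dx = (2j−1)!!/(4a)^j · √(π/(2a)), odd powers integrate to 0; here √(π/(2a)) = 0.80901.
State is unnormalized: ∫|χ|² dx = 0.80901, and ∫χ*·V(x)·χ dx = 0.18708, so ⟨V⟩ = 0.18708 / 0.80901.
⟨V⟩ = 0.23125.

0.231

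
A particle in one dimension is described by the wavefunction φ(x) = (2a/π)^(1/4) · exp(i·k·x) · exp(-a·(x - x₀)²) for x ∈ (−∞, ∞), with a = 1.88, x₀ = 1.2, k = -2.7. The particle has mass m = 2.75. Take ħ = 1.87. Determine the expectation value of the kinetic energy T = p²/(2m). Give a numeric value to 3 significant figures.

5.83

T = −(ħ²/2m) d²/dx², so ⟨T⟩ = −(ħ²/2m) ∫ φ*·φ'' dx; with m = 2.75.
Gaussian moments (u = x − x₀): ∫u^(2j)·e^(−2au²) du = (2j−1)!!/(4a)^j · √(π/(2a)), odd powers integrate to 0; here √(π/(2a)) = 0.91407. Derivatives: φ′ = (ik − 2au)·φ, φ″ = ((ik − 2au)² − 2a)·φ; the odd-in-u pieces drop out.
⟨T⟩ = 5.8303.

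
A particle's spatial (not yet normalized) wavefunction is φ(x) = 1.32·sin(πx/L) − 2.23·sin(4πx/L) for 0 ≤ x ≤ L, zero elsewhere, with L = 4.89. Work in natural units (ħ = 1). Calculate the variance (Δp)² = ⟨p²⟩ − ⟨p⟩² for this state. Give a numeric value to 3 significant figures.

Compute ⟨p⟩ and ⟨p²⟩ separately; (Δp)² = ⟨p²⟩ − ⟨p⟩².
d²/dx² sin(jπx/L) = −(jπ/L)²·sin(jπx/L); on 0 ≤ x ≤ L, ∫sin²(jπx/L) dx = L/2 and ∫sin(jπx/L)·sin(lπx/L) dx = 0 for j ≠ l, so only diagonal terms survive in ∫|φ|² and ∫φ·φ″; ∫φ·φ′ dx = [φ²/2] between the walls = 0.
Normalization: ∫|φ|² dx = 16.419.
⟨p⟩ = 0.0000 and ⟨p²⟩ = 4.9975.
(Δp)² = 4.9975 − (0.0000)² = 4.9975.

5.00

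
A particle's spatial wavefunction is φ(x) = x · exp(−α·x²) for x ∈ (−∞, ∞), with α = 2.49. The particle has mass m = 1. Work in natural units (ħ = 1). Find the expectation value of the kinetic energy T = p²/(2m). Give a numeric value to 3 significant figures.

T = −(ħ²/2m) d²/dx², so ⟨T⟩ = −(ħ²/2m) ∫ φ*·φ'' dx / ∫|φ|² dx; with m = 1.
Expand each integrand as polynomial × e^(−2αx²) and use ∫x^(2j)·e^(−2αx²) dx = (2j−1)!!/(4α)^j · √(π/(2α)), odd powers → 0; here √(π/(2α)) = 0.79426. Differentiate with the product rule, d/dx e^(−αx²) = −2αx·e^(−αx²).
State is unnormalized: ∫|φ|² dx = 0.079745, and ∫φ*·(−ħ²/2m · φ'') dx = 0.29785, so ⟨T⟩ = 0.29785 / 0.079745.
⟨T⟩ = 3.7350.

3.74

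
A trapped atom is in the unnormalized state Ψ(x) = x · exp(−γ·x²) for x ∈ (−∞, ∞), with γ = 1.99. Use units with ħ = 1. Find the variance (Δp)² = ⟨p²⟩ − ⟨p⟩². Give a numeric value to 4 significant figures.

Compute ⟨p⟩ and ⟨p²⟩ separately; (Δp)² = ⟨p²⟩ − ⟨p⟩².
Expand each integrand as polynomial × e^(−2γx²) and use ∫x^(2j)·e^(−2γx²) dx = (2j−1)!!/(4γ)^j · √(π/(2γ)), odd powers → 0; here √(π/(2γ)) = 0.88845. Differentiate with the product rule, d/dx e^(−γx²) = −2γx·e^(−γx²).
Normalization: ∫|Ψ|² dx = 0.11161.
⟨p⟩ = 0.0000 and ⟨p²⟩ = 5.9700.
(Δp)² = 5.9700 − (0.0000)² = 5.9700.

5.970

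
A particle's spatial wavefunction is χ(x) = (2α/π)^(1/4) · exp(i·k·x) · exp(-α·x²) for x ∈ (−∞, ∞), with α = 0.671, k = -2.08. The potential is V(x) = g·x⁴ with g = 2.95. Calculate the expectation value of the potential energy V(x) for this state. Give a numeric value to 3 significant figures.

1.23

⟨V⟩ = ∫ V(x)·|χ|² dx.
Gaussian moments: ∫x^(2j)·e^(−2αx²) dx = (2j−1)!!/(4α)^j · √(π/(2α)), odd powers integrate to 0; here √(π/(2α)) = 1.5300.
⟨V⟩ = 1.2285.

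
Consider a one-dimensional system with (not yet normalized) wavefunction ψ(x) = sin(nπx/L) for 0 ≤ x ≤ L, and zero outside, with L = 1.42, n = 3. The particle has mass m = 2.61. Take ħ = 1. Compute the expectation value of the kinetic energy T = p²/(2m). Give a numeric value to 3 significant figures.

T = −(ħ²/2m) d²/dx², so ⟨T⟩ = −(ħ²/2m) ∫ ψ*·ψ'' dx / ∫|ψ|² dx; with m = 2.61.
d/dx sin(nπx/L) = (nπ/L)·cos(nπx/L) and d²/dx² sin(nπx/L) = −(nπ/L)²·sin(nπx/L); on 0 ≤ x ≤ L, ∫sin²(nπx/L) dx = L/2 and ∫sin(nπx/L)·cos(nπx/L) dx = 0.
State is unnormalized: ∫|ψ|² dx = 0.71000, and ∫ψ*·(−ħ²/2m · ψ'') dx = 5.9917, so ⟨T⟩ = 5.9917 / 0.71000.
⟨T⟩ = 8.4391.

8.44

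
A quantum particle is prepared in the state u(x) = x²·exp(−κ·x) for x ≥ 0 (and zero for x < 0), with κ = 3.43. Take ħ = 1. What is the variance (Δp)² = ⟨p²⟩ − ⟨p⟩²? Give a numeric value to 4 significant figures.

Compute ⟨p⟩ and ⟨p²⟩ separately; (Δp)² = ⟨p²⟩ − ⟨p⟩².
Differentiate x²·exp(−κ·x) with the product rule; every integrand then reduces to terms xʲ·e^(−2κx) on [0, ∞), with ∫₀^∞ xʲ·e^(−2κx) dx = j!/(2κ)^(j+1).
Normalization: ∫|u|² dx = 0.0015798.
⟨p⟩ = 0.0000 and ⟨p²⟩ = 3.9216.
(Δp)² = 3.9216 − (0.0000)² = 3.9216.

3.922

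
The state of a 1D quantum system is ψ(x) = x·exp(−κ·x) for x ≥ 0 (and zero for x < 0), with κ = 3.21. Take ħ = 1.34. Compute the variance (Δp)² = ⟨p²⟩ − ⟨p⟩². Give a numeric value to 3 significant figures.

18.5

Compute ⟨p⟩ and ⟨p²⟩ separately; (Δp)² = ⟨p²⟩ − ⟨p⟩².
Differentiate x·exp(−κ·x) with the product rule; every integrand then reduces to terms xʲ·e^(−2κx) on [0, ∞), with ∫₀^∞ xʲ·e^(−2κx) dx = j!/(2κ)^(j+1).
Normalization: ∫|ψ|² dx = 0.0075583.
⟨p⟩ = 0.0000 and ⟨p²⟩ = 18.502.
(Δp)² = 18.502 − (0.0000)² = 18.502.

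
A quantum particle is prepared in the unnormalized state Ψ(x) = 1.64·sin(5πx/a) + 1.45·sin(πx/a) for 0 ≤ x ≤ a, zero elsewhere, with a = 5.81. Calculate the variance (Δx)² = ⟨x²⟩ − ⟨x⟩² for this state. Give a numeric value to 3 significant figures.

Compute ⟨x⟩ and ⟨x²⟩ separately, then (Δx)² = ⟨x²⟩ − ⟨x⟩².
On 0 ≤ x ≤ a (j ≠ l): ∫sin²(jπx/a) dx = a/2, ∫sin(jπx/a)·sin(lπx/a) dx = 0; diagonal moments ∫x·sin²(jπx/a) dx = a²/4, ∫x²·sin²(jπx/a) dx = a³·(1/6 − 1/(4j²π²)); cross terms ∫x·sin(jπx/a)·sin(lπx/a) dx = 0 for j + l even and −4jla²/(π²(j² − l²)²) for j + l odd, ∫x²·sin(jπx/a)·sin(lπx/a) dx = (−1)^(j+l)·4jla³/(π²(j² − l²)²); higher powers the same way via product-to-sum and parts.
Normalization: ∫|Ψ|² dx = 13.921.
⟨x⟩ = 2.9050 and ⟨x²⟩ = 10.699.
(Δx)² = 10.699 − (2.9050)² = 2.2600.

2.26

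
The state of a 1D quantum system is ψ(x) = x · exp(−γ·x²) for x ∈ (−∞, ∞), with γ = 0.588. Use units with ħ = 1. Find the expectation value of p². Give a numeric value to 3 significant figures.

1.76

p² ψ = −ħ² d²ψ/dx²; ⟨p²⟩ = −ħ² ∫ ψ*·ψ'' dx / ∫|ψ|² dx.
Expand each integrand as polynomial × e^(−2γx²) and use ∫x^(2j)·e^(−2γx²) dx = (2j−1)!!/(4γ)^j · √(π/(2γ)), odd powers → 0; here √(π/(2γ)) = 1.6344. Differentiate with the product rule, d/dx e^(−γx²) = −2γx·e^(−γx²).
State is unnormalized: ∫|ψ|² dx = 0.69492, and ∫ψ*·(−ħ² ψ'') dx = 1.2258, so ⟨p²⟩ = 1.2258 / 0.69492.
⟨p²⟩ = 1.7640.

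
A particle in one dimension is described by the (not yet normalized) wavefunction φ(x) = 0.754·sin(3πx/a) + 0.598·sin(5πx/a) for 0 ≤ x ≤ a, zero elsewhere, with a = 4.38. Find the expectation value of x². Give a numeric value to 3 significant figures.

7.20

⟨x²⟩ = ∫ x²·|φ|² dx / ∫|φ|² dx (integrals over the domain).
On 0 ≤ x ≤ a (j ≠ l): ∫sin²(jπx/a) dx = a/2, ∫sin(jπx/a)·sin(lπx/a) dx = 0; diagonal moments ∫x·sin²(jπx/a) dx = a²/4, ∫x²·sin²(jπx/a) dx = a³·(1/6 − 1/(4j²π²)); cross terms ∫x·sin(jπx/a)·sin(lπx/a) dx = 0 for j + l even and −4jla²/(π²(j² − l²)²) for j + l odd, ∫x²·sin(jπx/a)·sin(lπx/a) dx = (−1)^(j+l)·4jla³/(π²(j² − l²)²); higher powers the same way via product-to-sum and parts.
State is unnormalized: ∫|φ|² dx = 2.0282, and ∫φ*·x²·φ dx = 14.604, so ⟨x²⟩ = 14.604 / 2.0282.
⟨x²⟩ = 7.2007.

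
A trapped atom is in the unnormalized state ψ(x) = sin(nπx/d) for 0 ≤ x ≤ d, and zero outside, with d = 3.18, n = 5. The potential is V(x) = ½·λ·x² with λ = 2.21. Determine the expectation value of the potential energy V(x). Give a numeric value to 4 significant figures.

⟨V⟩ = ∫ V(x)·|ψ|² dx / ∫|ψ|² dx.
With sin²θ = (1 − cos2θ)/2 on 0 ≤ x ≤ d: ∫sin²(nπx/d) dx = d/2, ∫x·sin²(nπx/d) dx = d²/4, ∫x²·sin²(nπx/d) dx = d³·(1/6 − 1/(4n²π²)); higher powers xᵏ the same way, integrating xᵏ·cos(2nπx/d) by parts.
State is unnormalized: ∫|ψ|² dx = 1.5900, and ∫ψ*·V(x)·ψ dx = 5.8863, so ⟨V⟩ = 5.8863 / 1.5900.
⟨V⟩ = 3.7021.

3.702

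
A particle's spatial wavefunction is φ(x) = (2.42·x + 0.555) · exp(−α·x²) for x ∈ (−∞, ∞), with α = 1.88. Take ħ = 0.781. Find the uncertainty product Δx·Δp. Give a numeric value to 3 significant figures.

Δx = √(⟨x²⟩−⟨x⟩²), Δp = √(⟨p²⟩−⟨p⟩²).
Expand each integrand as polynomial × e^(−2αx²) and use ∫x^(2j)·e^(−2αx²) dx = (2j−1)!!/(4α)^j · √(π/(2α)), odd powers → 0; here √(π/(2α)) = 0.91407. Differentiate with the product rule, d/dx e^(−αx²) = −2αx·e^(−αx²).
Normalization: ∫|φ|² dx = 0.99342.
⟨x⟩ = 0.32868, ⟨x²⟩ = 0.32356 ⇒ Δx = 0.46425.
⟨p⟩ = 0.0000, ⟨p²⟩ = 2.7902 ⇒ Δp = 1.6704.
Δx·Δp = 0.77547.

0.775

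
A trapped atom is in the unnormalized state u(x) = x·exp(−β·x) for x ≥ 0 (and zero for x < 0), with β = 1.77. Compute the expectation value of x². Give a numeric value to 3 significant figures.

⟨x²⟩ = ∫ x²·|u|² dx / ∫|u|² dx (integrals over the domain).
Every integrand reduces to terms xʲ·e^(−2βx) on [0, ∞); use ∫₀^∞ xʲ·e^(−2βx) dx = j!/(2β)^(j+1).
State is unnormalized: ∫|u|² dx = 0.045084, and ∫u*·x²·u dx = 0.043171, so ⟨x²⟩ = 0.043171 / 0.045084.
⟨x²⟩ = 0.95758.

0.958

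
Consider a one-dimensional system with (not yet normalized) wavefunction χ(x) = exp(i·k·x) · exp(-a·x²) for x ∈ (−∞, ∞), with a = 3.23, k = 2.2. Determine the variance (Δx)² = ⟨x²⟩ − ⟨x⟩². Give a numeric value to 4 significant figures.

Compute ⟨x⟩ and ⟨x²⟩ separately, then (Δx)² = ⟨x²⟩ − ⟨x⟩².
Gaussian moments: ∫x^(2j)·e^(−2ax²) dx = (2j−1)!!/(4a)^j · √(π/(2a)), odd powers integrate to 0; here √(π/(2a)) = 0.69736.
Normalization: ∫|χ|² dx = 0.69736.
⟨x⟩ = 0.0000 and ⟨x²⟩ = 0.077399.
(Δx)² = 0.077399 − (0.0000)² = 0.077399.

0.07740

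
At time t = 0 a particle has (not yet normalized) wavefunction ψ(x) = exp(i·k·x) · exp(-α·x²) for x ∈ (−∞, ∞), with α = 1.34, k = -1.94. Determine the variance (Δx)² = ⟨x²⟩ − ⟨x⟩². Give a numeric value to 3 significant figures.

0.187

Compute ⟨x⟩ and ⟨x²⟩ separately, then (Δx)² = ⟨x²⟩ − ⟨x⟩².
Gaussian moments: ∫x^(2j)·e^(−2αx²) dx = (2j−1)!!/(4α)^j · √(π/(2α)), odd powers integrate to 0; here √(π/(2α)) = 1.0827.
Normalization: ∫|ψ|² dx = 1.0827.
⟨x⟩ = 0.0000 and ⟨x²⟩ = 0.18657.
(Δx)² = 0.18657 − (0.0000)² = 0.18657.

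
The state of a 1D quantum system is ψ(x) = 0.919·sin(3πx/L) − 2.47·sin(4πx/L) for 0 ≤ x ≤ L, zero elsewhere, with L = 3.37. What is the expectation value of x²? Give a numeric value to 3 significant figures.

⟨x²⟩ = ∫ x²·|ψ|² dx / ∫|ψ|² dx (integrals over the domain).
On 0 ≤ x ≤ L (j ≠ l): ∫sin²(jπx/L) dx = L/2, ∫sin(jπx/L)·sin(lπx/L) dx = 0; diagonal moments ∫x·sin²(jπx/L) dx = L²/4, ∫x²·sin²(jπx/L) dx = L³·(1/6 − 1/(4j²π²)); cross terms ∫x·sin(jπx/L)·sin(lπx/L) dx = 0 for j + l even and −4jlL²/(π²(j² − l²)²) for j + l odd, ∫x²·sin(jπx/L)·sin(lπx/L) dx = (−1)^(j+l)·4jlL³/(π²(j² − l²)²); higher powers the same way via product-to-sum and parts.
State is unnormalized: ∫|ψ|² dx = 11.703, and ∫ψ*·x²·ψ dx = 61.089, so ⟨x²⟩ = 61.089 / 11.703.
⟨x²⟩ = 5.2199.

5.22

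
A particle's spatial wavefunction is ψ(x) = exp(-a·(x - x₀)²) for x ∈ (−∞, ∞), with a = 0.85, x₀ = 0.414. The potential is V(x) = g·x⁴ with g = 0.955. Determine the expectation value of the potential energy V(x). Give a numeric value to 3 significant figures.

⟨V⟩ = ∫ V(x)·|ψ|² dx / ∫|ψ|² dx.
Gaussian moments (u = x − x₀): ∫u^(2j)·e^(−2au²) du = (2j−1)!!/(4a)^j · √(π/(2a)), odd powers integrate to 0; here √(π/(2a)) = 1.3594.
State is unnormalized: ∫|ψ|² dx = 1.3594, and ∫ψ*·V(x)·ψ dx = 0.76772, so ⟨V⟩ = 0.76772 / 1.3594.
⟨V⟩ = 0.56474.

0.565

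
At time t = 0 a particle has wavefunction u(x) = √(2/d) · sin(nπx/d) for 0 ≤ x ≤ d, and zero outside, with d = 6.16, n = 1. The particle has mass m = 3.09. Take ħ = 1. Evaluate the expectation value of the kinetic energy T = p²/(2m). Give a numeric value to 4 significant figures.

T = −(ħ²/2m) d²/dx², so ⟨T⟩ = −(ħ²/2m) ∫ u*·u'' dx; with m = 3.09.
d/dx sin(nπx/d) = (nπ/d)·cos(nπx/d) and d²/dx² sin(nπx/d) = −(nπ/d)²·sin(nπx/d); on 0 ≤ x ≤ d, ∫sin²(nπx/d) dx = d/2 and ∫sin(nπx/d)·cos(nπx/d) dx = 0.
⟨T⟩ = 0.042087.

0.04209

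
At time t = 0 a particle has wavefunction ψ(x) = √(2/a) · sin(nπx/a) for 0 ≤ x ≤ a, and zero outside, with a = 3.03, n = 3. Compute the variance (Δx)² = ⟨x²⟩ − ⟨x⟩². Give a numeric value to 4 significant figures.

0.7134

Compute ⟨x⟩ and ⟨x²⟩ separately, then (Δx)² = ⟨x²⟩ − ⟨x⟩².
With sin²θ = (1 − cos2θ)/2 on 0 ≤ x ≤ a: ∫sin²(nπx/a) dx = a/2, ∫x·sin²(nπx/a) dx = a²/4, ∫x²·sin²(nπx/a) dx = a³·(1/6 − 1/(4n²π²)); higher powers xᵏ the same way, integrating xᵏ·cos(2nπx/a) by parts.
⟨x⟩ = 1.5150 and ⟨x²⟩ = 3.0086.
(Δx)² = 3.0086 − (1.5150)² = 0.71340.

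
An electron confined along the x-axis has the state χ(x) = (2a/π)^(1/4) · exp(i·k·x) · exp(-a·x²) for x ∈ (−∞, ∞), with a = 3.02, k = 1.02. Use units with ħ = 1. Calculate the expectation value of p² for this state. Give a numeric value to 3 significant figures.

4.06

p² χ = −ħ² d²χ/dx²; ⟨p²⟩ = −ħ² ∫ χ*·χ'' dx.
Gaussian moments: ∫x^(2j)·e^(−2ax²) dx = (2j−1)!!/(4a)^j · √(π/(2a)), odd powers integrate to 0; here √(π/(2a)) = 0.72120. Derivatives: χ′ = (ik − 2ax)·χ, χ″ = ((ik − 2ax)² − 2a)·χ; the odd-in-x pieces drop out.
⟨p²⟩ = 4.0604.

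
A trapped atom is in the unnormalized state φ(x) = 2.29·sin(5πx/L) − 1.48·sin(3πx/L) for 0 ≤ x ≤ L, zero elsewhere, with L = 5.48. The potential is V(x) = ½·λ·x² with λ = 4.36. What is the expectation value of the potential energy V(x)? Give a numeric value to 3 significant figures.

18.8

⟨V⟩ = ∫ V(x)·|φ|² dx / ∫|φ|² dx.
On 0 ≤ x ≤ L (j ≠ l): ∫sin²(jπx/L) dx = L/2, ∫sin(jπx/L)·sin(lπx/L) dx = 0; diagonal moments ∫x·sin²(jπx/L) dx = L²/4, ∫x²·sin²(jπx/L) dx = L³·(1/6 − 1/(4j²π²)); cross terms ∫x·sin(jπx/L)·sin(lπx/L) dx = 0 for j + l even and −4jlL²/(π²(j² − l²)²) for j + l odd, ∫x²·sin(jπx/L)·sin(lπx/L) dx = (−1)^(j+l)·4jlL³/(π²(j² − l²)²); higher powers the same way via product-to-sum and parts.
State is unnormalized: ∫|φ|² dx = 20.371, and ∫φ*·V(x)·φ dx = 382.66, so ⟨V⟩ = 382.66 / 20.371.
⟨V⟩ = 18.785.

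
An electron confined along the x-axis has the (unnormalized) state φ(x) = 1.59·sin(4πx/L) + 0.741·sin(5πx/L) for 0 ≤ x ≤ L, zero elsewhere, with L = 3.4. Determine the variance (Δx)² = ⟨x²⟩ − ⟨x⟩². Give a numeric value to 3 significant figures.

0.658

Compute ⟨x⟩ and ⟨x²⟩ separately, then (Δx)² = ⟨x²⟩ − ⟨x⟩².
On 0 ≤ x ≤ L (j ≠ l): ∫sin²(jπx/L) dx = L/2, ∫sin(jπx/L)·sin(lπx/L) dx = 0; diagonal moments ∫x·sin²(jπx/L) dx = L²/4, ∫x²·sin²(jπx/L) dx = L³·(1/6 − 1/(4j²π²)); cross terms ∫x·sin(jπx/L)·sin(lπx/L) dx = 0 for j + l even and −4jlL²/(π²(j² − l²)²) for j + l odd, ∫x²·sin(jπx/L)·sin(lπx/L) dx = (−1)^(j+l)·4jlL³/(π²(j² − l²)²); higher powers the same way via product-to-sum and parts.
Normalization: ∫|φ|² dx = 5.2312.
⟨x⟩ = 1.1789 and ⟨x²⟩ = 2.0474.
(Δx)² = 2.0474 − (1.1789)² = 0.65756.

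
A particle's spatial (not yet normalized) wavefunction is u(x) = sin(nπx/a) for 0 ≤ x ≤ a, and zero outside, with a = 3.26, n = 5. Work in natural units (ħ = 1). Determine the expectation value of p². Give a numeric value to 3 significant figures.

p² u = −ħ² d²u/dx²; ⟨p²⟩ = −ħ² ∫ u*·u'' dx / ∫|u|² dx.
d/dx sin(nπx/a) = (nπ/a)·cos(nπx/a) and d²/dx² sin(nπx/a) = −(nπ/a)²·sin(nπx/a); on 0 ≤ x ≤ a, ∫sin²(nπx/a) dx = a/2 and ∫sin(nπx/a)·cos(nπx/a) dx = 0.
State is unnormalized: ∫|u|² dx = 1.6300, and ∫u*·(−ħ² u'') dx = 37.844, so ⟨p²⟩ = 37.844 / 1.6300.
⟨p²⟩ = 23.217.

23.2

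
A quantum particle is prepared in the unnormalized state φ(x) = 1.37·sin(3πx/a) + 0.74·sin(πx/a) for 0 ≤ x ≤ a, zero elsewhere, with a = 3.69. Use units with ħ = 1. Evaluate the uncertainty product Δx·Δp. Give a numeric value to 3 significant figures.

2.66

Δx = √(⟨x²⟩−⟨x⟩²), Δp = √(⟨p²⟩−⟨p⟩²).
On 0 ≤ x ≤ a (j ≠ l): ∫sin²(jπx/a) dx = a/2, ∫sin(jπx/a)·sin(lπx/a) dx = 0; diagonal moments ∫x·sin²(jπx/a) dx = a²/4, ∫x²·sin²(jπx/a) dx = a³·(1/6 − 1/(4j²π²)); cross terms ∫x·sin(jπx/a)·sin(lπx/a) dx = 0 for j + l even and −4jla²/(π²(j² − l²)²) for j + l odd, ∫x²·sin(jπx/a)·sin(lπx/a) dx = (−1)^(j+l)·4jla³/(π²(j² − l²)²); higher powers the same way via product-to-sum and parts. d²/dx² sin(jπx/a) = −(jπ/a)²·sin(jπx/a); on 0 ≤ x ≤ a, ∫sin²(jπx/a) dx = a/2 and ∫sin(jπx/a)·sin(lπx/a) dx = 0 for j ≠ l, so only diagonal terms survive in ∫|φ|² and ∫φ·φ″; ∫φ·φ′ dx = [φ²/2] between the walls = 0.
Normalization: ∫|φ|² dx = 4.4732.
⟨x⟩ = 1.8450, ⟨x²⟩ = 4.7562 ⇒ Δx = 1.1628.
⟨p⟩ = 0.0000, ⟨p²⟩ = 5.2139 ⇒ Δp = 2.2834.
Δx·Δp = 2.6552.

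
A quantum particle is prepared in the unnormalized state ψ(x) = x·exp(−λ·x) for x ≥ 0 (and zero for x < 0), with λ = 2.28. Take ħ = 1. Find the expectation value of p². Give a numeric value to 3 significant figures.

p² ψ = −ħ² d²ψ/dx²; ⟨p²⟩ = −ħ² ∫ ψ*·ψ'' dx / ∫|ψ|² dx.
Differentiate x·exp(−λ·x) with the product rule; every integrand then reduces to terms xʲ·e^(−2λx) on [0, ∞), with ∫₀^∞ xʲ·e^(−2λx) dx = j!/(2λ)^(j+1).
State is unnormalized: ∫|ψ|² dx = 0.021093, and ∫ψ*·(−ħ² ψ'') dx = 0.10965, so ⟨p²⟩ = 0.10965 / 0.021093.
⟨p²⟩ = 5.1984.

5.20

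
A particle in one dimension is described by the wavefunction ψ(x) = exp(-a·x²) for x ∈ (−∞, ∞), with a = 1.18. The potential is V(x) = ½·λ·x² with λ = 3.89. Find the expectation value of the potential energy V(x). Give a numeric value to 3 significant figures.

0.412

⟨V⟩ = ∫ V(x)·|ψ|² dx / ∫|ψ|² dx.
Gaussian moments: ∫x^(2j)·e^(−2ax²) dx = (2j−1)!!/(4a)^j · √(π/(2a)), odd powers integrate to 0; here √(π/(2a)) = 1.1538.
State is unnormalized: ∫|ψ|² dx = 1.1538, and ∫ψ*·V(x)·ψ dx = 0.47544, so ⟨V⟩ = 0.47544 / 1.1538.
⟨V⟩ = 0.41208.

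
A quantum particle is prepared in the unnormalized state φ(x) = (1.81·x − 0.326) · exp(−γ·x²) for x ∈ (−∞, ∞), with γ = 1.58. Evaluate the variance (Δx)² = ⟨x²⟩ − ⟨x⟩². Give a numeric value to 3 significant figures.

Compute ⟨x⟩ and ⟨x²⟩ separately, then (Δx)² = ⟨x²⟩ − ⟨x⟩².
Expand each integrand as polynomial × e^(−2γx²) and use ∫x^(2j)·e^(−2γx²) dx = (2j−1)!!/(4γ)^j · √(π/(2γ)), odd powers → 0; here √(π/(2γ)) = 0.99708.
Normalization: ∫|φ|² dx = 0.62282.
⟨x⟩ = -0.29893 and ⟨x²⟩ = 0.42084.
(Δx)² = 0.42084 − (-0.29893)² = 0.33148.

0.331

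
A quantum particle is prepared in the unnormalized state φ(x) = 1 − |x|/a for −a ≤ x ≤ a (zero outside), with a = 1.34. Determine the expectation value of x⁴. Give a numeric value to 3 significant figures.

⟨x⁴⟩ = ∫ x⁴·|φ|² dx / ∫|φ|² dx (integrals over the domain).
φ is even, so ∫ over [−a, a] = 2∫₀ᵃ with φ = 1 − x/a there: ∫₀ᵃ (1 − x/a)² dx = a/3, ∫₀ᵃ x²(1 − x/a)² dx = a³/30, ∫₀ᵃ x⁴(1 − x/a)² dx = a⁵/105.
State is unnormalized: ∫|φ|² dx = 0.89333, and ∫φ*·x⁴·φ dx = 0.082293, so ⟨x⁴⟩ = 0.082293 / 0.89333.
⟨x⁴⟩ = 0.092119.

0.0921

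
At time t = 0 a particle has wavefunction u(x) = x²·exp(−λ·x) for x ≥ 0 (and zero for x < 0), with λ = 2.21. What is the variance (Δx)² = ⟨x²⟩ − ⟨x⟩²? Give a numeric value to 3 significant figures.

Compute ⟨x⟩ and ⟨x²⟩ separately, then (Δx)² = ⟨x²⟩ − ⟨x⟩².
Every integrand reduces to terms xʲ·e^(−2λx) on [0, ∞); use ∫₀^∞ xʲ·e^(−2λx) dx = j!/(2λ)^(j+1).
Normalization: ∫|u|² dx = 0.014227.
⟨x⟩ = 1.1312 and ⟨x²⟩ = 1.5356.
(Δx)² = 1.5356 − (1.1312)² = 0.25593.

0.256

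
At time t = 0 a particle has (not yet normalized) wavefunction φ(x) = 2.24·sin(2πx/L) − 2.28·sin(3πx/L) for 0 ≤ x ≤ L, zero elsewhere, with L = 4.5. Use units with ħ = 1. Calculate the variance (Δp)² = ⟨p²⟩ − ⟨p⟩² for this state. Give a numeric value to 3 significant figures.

Compute ⟨p⟩ and ⟨p²⟩ separately; (Δp)² = ⟨p²⟩ − ⟨p⟩².
d²/dx² sin(jπx/L) = −(jπ/L)²·sin(jπx/L); on 0 ≤ x ≤ L, ∫sin²(jπx/L) dx = L/2 and ∫sin(jπx/L)·sin(lπx/L) dx = 0 for j ≠ l, so only diagonal terms survive in ∫|φ|² and ∫φ·φ″; ∫φ·φ′ dx = [φ²/2] between the walls = 0.
Normalization: ∫|φ|² dx = 22.986.
⟨p⟩ = 0.0000 and ⟨p²⟩ = 3.1896.
(Δp)² = 3.1896 − (0.0000)² = 3.1896.

3.19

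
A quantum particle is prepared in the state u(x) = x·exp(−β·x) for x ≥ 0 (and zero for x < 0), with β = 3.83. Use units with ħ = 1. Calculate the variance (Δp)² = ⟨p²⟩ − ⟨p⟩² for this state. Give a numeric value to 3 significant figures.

Compute ⟨p⟩ and ⟨p²⟩ separately; (Δp)² = ⟨p²⟩ − ⟨p⟩².
Differentiate x·exp(−β·x) with the product rule; every integrand then reduces to terms xʲ·e^(−2βx) on [0, ∞), with ∫₀^∞ xʲ·e^(−2βx) dx = j!/(2β)^(j+1).
Normalization: ∫|u|² dx = 0.0044498.
⟨p⟩ = 0.0000 and ⟨p²⟩ = 14.669.
(Δp)² = 14.669 − (0.0000)² = 14.669.

14.7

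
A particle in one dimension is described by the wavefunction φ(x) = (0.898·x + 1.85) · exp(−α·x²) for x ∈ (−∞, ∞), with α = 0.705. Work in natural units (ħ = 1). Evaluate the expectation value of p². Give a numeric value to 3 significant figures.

p² φ = −ħ² d²φ/dx²; ⟨p²⟩ = −ħ² ∫ φ*·φ'' dx / ∫|φ|² dx.
Expand each integrand as polynomial × e^(−2αx²) and use ∫x^(2j)·e^(−2αx²) dx = (2j−1)!!/(4α)^j · √(π/(2α)), odd powers → 0; here √(π/(2α)) = 1.4927. Differentiate with the product rule, d/dx e^(−αx²) = −2αx·e^(−αx²).
State is unnormalized: ∫|φ|² dx = 5.5355, and ∫φ*·(−ħ² φ'') dx = 4.5044, so ⟨p²⟩ = 4.5044 / 5.5355.
⟨p²⟩ = 0.81372.

0.814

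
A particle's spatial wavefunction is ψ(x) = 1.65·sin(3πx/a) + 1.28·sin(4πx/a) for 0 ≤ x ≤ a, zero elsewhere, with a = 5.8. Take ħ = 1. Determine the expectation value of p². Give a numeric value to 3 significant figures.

p² ψ = −ħ² d²ψ/dx²; ⟨p²⟩ = −ħ² ∫ ψ*·ψ'' dx / ∫|ψ|² dx.
d²/dx² sin(jπx/a) = −(jπ/a)²·sin(jπx/a); on 0 ≤ x ≤ a, ∫sin²(jπx/a) dx = a/2 and ∫sin(jπx/a)·sin(lπx/a) dx = 0 for j ≠ l, so only diagonal terms survive in ∫|ψ|² and ∫ψ·ψ″; ∫ψ·ψ′ dx = [ψ²/2] between the walls = 0.
State is unnormalized: ∫|ψ|² dx = 12.647, and ∫ψ*·(−ħ² ψ'') dx = 43.151, so ⟨p²⟩ = 43.151 / 12.647.
⟨p²⟩ = 3.4121.

3.41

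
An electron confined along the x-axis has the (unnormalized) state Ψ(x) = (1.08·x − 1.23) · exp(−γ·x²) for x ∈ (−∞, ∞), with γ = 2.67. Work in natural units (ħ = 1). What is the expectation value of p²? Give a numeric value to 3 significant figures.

3.03

p² Ψ = −ħ² d²Ψ/dx²; ⟨p²⟩ = −ħ² ∫ Ψ*·Ψ'' dx / ∫|Ψ|² dx.
Expand each integrand as polynomial × e^(−2γx²) and use ∫x^(2j)·e^(−2γx²) dx = (2j−1)!!/(4γ)^j · √(π/(2γ)), odd powers → 0; here √(π/(2γ)) = 0.76702. Differentiate with the product rule, d/dx e^(−γx²) = −2γx·e^(−γx²).
State is unnormalized: ∫|Ψ|² dx = 1.2442, and ∫Ψ*·(−ħ² Ψ'') dx = 3.7693, so ⟨p²⟩ = 3.7693 / 1.2442.
⟨p²⟩ = 3.0295.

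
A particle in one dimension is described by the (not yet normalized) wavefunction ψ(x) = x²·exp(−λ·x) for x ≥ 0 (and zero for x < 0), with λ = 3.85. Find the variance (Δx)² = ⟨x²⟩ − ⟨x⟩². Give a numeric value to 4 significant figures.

0.08433

Compute ⟨x⟩ and ⟨x²⟩ separately, then (Δx)² = ⟨x²⟩ − ⟨x⟩².
Every integrand reduces to terms xʲ·e^(−2λx) on [0, ∞); use ∫₀^∞ xʲ·e^(−2λx) dx = j!/(2λ)^(j+1).
Normalization: ∫|ψ|² dx = 0.00088666.
⟨x⟩ = 0.64935 and ⟨x²⟩ = 0.50599.
(Δx)² = 0.50599 − (0.64935)² = 0.084331.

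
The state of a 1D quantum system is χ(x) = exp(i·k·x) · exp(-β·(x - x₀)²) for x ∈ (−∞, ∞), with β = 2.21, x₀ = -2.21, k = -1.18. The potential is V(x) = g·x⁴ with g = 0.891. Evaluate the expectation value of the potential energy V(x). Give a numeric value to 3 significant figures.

24.2

⟨V⟩ = ∫ V(x)·|χ|² dx / ∫|χ|² dx.
Gaussian moments (u = x − x₀): ∫u^(2j)·e^(−2βu²) du = (2j−1)!!/(4β)^j · √(π/(2β)), odd powers integrate to 0; here √(π/(2β)) = 0.84307.
State is unnormalized: ∫|χ|² dx = 0.84307, and ∫χ*·V(x)·χ dx = 20.438, so ⟨V⟩ = 20.438 / 0.84307.
⟨V⟩ = 24.242.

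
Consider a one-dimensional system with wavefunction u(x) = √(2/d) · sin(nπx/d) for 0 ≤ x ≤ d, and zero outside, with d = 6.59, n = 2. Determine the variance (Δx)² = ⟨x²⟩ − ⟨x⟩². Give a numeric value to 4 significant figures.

Compute ⟨x⟩ and ⟨x²⟩ separately, then (Δx)² = ⟨x²⟩ − ⟨x⟩².
With sin²θ = (1 − cos2θ)/2 on 0 ≤ x ≤ d: ∫sin²(nπx/d) dx = d/2, ∫x·sin²(nπx/d) dx = d²/4, ∫x²·sin²(nπx/d) dx = d³·(1/6 − 1/(4n²π²)); higher powers xᵏ the same way, integrating xᵏ·cos(2nπx/d) by parts.
⟨x⟩ = 3.2950 and ⟨x²⟩ = 13.926.
(Δx)² = 13.926 − (3.2950)² = 3.0690.

3.069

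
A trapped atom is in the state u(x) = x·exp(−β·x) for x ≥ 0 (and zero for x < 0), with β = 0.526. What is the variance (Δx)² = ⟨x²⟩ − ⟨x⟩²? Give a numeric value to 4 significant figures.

Compute ⟨x⟩ and ⟨x²⟩ separately, then (Δx)² = ⟨x²⟩ − ⟨x⟩².
Every integrand reduces to terms xʲ·e^(−2βx) on [0, ∞); use ∫₀^∞ xʲ·e^(−2βx) dx = j!/(2β)^(j+1).
Normalization: ∫|u|² dx = 1.7178.
⟨x⟩ = 2.8517 and ⟨x²⟩ = 10.843.
(Δx)² = 10.843 − (2.8517)² = 2.7108.

2.711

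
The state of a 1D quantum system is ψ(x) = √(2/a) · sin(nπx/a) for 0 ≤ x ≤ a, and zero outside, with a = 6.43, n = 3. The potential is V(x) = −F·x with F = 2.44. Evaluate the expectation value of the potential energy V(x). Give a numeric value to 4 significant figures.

⟨V⟩ = ∫ V(x)·|ψ|² dx.
With sin²θ = (1 − cos2θ)/2 on 0 ≤ x ≤ a: ∫sin²(nπx/a) dx = a/2, ∫x·sin²(nπx/a) dx = a²/4, ∫x²·sin²(nπx/a) dx = a³·(1/6 − 1/(4n²π²)); higher powers xᵏ the same way, integrating xᵏ·cos(2nπx/a) by parts.
⟨V⟩ = -7.8446.

-7.845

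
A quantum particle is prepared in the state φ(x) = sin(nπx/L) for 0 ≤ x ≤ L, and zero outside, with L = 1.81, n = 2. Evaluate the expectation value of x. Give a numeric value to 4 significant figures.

⟨x⟩ = ∫ x·|φ|² dx / ∫|φ|² dx (integrals over the domain).
With sin²θ = (1 − cos2θ)/2 on 0 ≤ x ≤ L: ∫sin²(nπx/L) dx = L/2, ∫x·sin²(nπx/L) dx = L²/4, ∫x²·sin²(nπx/L) dx = L³·(1/6 − 1/(4n²π²)); higher powers xᵏ the same way, integrating xᵏ·cos(2nπx/L) by parts.
State is unnormalized: ∫|φ|² dx = 0.90500, and ∫φ*·x·φ dx = 0.81903, so ⟨x⟩ = 0.81903 / 0.90500.
⟨x⟩ = 0.90500.

0.9050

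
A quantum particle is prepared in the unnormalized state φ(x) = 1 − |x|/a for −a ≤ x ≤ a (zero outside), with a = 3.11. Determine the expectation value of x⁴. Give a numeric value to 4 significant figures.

⟨x⁴⟩ = ∫ x⁴·|φ|² dx / ∫|φ|² dx (integrals over the domain).
φ is even, so ∫ over [−a, a] = 2∫₀ᵃ with φ = 1 − x/a there: ∫₀ᵃ (1 − x/a)² dx = a/3, ∫₀ᵃ x²(1 − x/a)² dx = a³/30, ∫₀ᵃ x⁴(1 − x/a)² dx = a⁵/105.
State is unnormalized: ∫|φ|² dx = 2.0733, and ∫φ*·x⁴·φ dx = 5.5417, so ⟨x⁴⟩ = 5.5417 / 2.0733.
⟨x⁴⟩ = 2.6728.

2.673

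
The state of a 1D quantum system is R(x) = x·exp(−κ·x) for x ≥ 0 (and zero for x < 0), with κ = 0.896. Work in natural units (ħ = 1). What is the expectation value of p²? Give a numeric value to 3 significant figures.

0.803

p² R = −ħ² d²R/dx²; ⟨p²⟩ = −ħ² ∫ R*·R'' dx / ∫|R|² dx.
Differentiate x·exp(−κ·x) with the product rule; every integrand then reduces to terms xʲ·e^(−2κx) on [0, ∞), with ∫₀^∞ xʲ·e^(−2κx) dx = j!/(2κ)^(j+1).
State is unnormalized: ∫|R|² dx = 0.34755, and ∫R*·(−ħ² R'') dx = 0.27902, so ⟨p²⟩ = 0.27902 / 0.34755.
⟨p²⟩ = 0.80282.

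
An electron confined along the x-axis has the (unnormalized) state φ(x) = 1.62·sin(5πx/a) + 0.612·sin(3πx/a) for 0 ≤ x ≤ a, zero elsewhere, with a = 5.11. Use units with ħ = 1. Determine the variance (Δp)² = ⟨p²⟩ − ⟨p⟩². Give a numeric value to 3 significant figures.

8.69

Compute ⟨p⟩ and ⟨p²⟩ separately; (Δp)² = ⟨p²⟩ − ⟨p⟩².
d²/dx² sin(jπx/a) = −(jπ/a)²·sin(jπx/a); on 0 ≤ x ≤ a, ∫sin²(jπx/a) dx = a/2 and ∫sin(jπx/a)·sin(lπx/a) dx = 0 for j ≠ l, so only diagonal terms survive in ∫|φ|² and ∫φ·φ″; ∫φ·φ′ dx = [φ²/2] between the walls = 0.
Normalization: ∫|φ|² dx = 7.6623.
⟨p⟩ = 0.0000 and ⟨p²⟩ = 8.6940.
(Δp)² = 8.6940 − (0.0000)² = 8.6940.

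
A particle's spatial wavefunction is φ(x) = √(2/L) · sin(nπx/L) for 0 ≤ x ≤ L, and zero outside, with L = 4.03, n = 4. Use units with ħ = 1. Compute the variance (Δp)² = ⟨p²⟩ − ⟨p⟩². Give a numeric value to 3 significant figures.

9.72

Compute ⟨p⟩ and ⟨p²⟩ separately; (Δp)² = ⟨p²⟩ − ⟨p⟩².
d/dx sin(nπx/L) = (nπ/L)·cos(nπx/L) and d²/dx² sin(nπx/L) = −(nπ/L)²·sin(nπx/L); on 0 ≤ x ≤ L, ∫sin²(nπx/L) dx = L/2 and ∫sin(nπx/L)·cos(nπx/L) dx = 0.
⟨p⟩ = 0.0000 and ⟨p²⟩ = 9.7232.
(Δp)² = 9.7232 − (0.0000)² = 9.7232.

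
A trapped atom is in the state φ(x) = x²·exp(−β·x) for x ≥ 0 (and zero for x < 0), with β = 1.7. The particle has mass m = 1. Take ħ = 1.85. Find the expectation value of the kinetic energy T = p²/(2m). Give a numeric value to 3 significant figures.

1.65

T = −(ħ²/2m) d²/dx², so ⟨T⟩ = −(ħ²/2m) ∫ φ*·φ'' dx / ∫|φ|² dx; with m = 1.
Differentiate x²·exp(−β·x) with the product rule; every integrand then reduces to terms xʲ·e^(−2βx) on [0, ∞), with ∫₀^∞ xʲ·e^(−2βx) dx = j!/(2β)^(j+1).
State is unnormalized: ∫|φ|² dx = 0.052822, and ∫φ*·(−ħ²/2m · φ'') dx = 0.087078, so ⟨T⟩ = 0.087078 / 0.052822.
⟨T⟩ = 1.6485.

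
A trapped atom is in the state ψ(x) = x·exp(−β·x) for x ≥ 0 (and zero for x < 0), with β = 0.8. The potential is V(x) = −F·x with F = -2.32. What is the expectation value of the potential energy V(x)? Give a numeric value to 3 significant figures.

⟨V⟩ = ∫ V(x)·|ψ|² dx / ∫|ψ|² dx.
Every integrand reduces to terms xʲ·e^(−2βx) on [0, ∞); use ∫₀^∞ xʲ·e^(−2βx) dx = j!/(2β)^(j+1).
State is unnormalized: ∫|ψ|² dx = 0.48828, and ∫ψ*·V(x)·ψ dx = 2.1240, so ⟨V⟩ = 2.1240 / 0.48828.
⟨V⟩ = 4.3500.

4.35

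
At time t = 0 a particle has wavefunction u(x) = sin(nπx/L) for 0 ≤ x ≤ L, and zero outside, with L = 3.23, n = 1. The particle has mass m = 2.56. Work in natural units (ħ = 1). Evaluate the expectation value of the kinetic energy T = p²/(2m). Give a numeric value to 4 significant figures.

T = −(ħ²/2m) d²/dx², so ⟨T⟩ = −(ħ²/2m) ∫ u*·u'' dx / ∫|u|² dx; with m = 2.56.
d/dx sin(nπx/L) = (nπ/L)·cos(nπx/L) and d²/dx² sin(nπx/L) = −(nπ/L)²·sin(nπx/L); on 0 ≤ x ≤ L, ∫sin²(nπx/L) dx = L/2 and ∫sin(nπx/L)·cos(nπx/L) dx = 0.
State is unnormalized: ∫|u|² dx = 1.6150, and ∫u*·(−ħ²/2m · u'') dx = 0.29840, so ⟨T⟩ = 0.29840 / 1.6150.
⟨T⟩ = 0.18477.

0.1848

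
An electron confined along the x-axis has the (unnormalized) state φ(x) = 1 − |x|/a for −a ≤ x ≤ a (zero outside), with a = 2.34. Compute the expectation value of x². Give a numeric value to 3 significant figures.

⟨x²⟩ = ∫ x²·|φ|² dx / ∫|φ|² dx (integrals over the domain).
φ is even, so ∫ over [−a, a] = 2∫₀ᵃ with φ = 1 − x/a there: ∫₀ᵃ (1 − x/a)² dx = a/3, ∫₀ᵃ x²(1 − x/a)² dx = a³/30, ∫₀ᵃ x⁴(1 − x/a)² dx = a⁵/105.
State is unnormalized: ∫|φ|² dx = 1.5600, and ∫φ*·x²·φ dx = 0.85419, so ⟨x²⟩ = 0.85419 / 1.5600.
⟨x²⟩ = 0.54756.

0.548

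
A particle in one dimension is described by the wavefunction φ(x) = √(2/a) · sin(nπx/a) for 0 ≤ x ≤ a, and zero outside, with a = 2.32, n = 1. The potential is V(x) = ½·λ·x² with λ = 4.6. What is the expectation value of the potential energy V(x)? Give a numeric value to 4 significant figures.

⟨V⟩ = ∫ V(x)·|φ|² dx.
With sin²θ = (1 − cos2θ)/2 on 0 ≤ x ≤ a: ∫sin²(nπx/a) dx = a/2, ∫x·sin²(nπx/a) dx = a²/4, ∫x²·sin²(nπx/a) dx = a³·(1/6 − 1/(4n²π²)); higher powers xᵏ the same way, integrating xᵏ·cos(2nπx/a) by parts.
⟨V⟩ = 3.4994.

3.499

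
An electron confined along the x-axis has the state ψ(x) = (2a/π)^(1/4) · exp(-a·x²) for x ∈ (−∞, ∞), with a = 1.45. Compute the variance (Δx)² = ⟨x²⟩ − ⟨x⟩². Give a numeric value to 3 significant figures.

Compute ⟨x⟩ and ⟨x²⟩ separately, then (Δx)² = ⟨x²⟩ − ⟨x⟩².
Gaussian moments: ∫x^(2j)·e^(−2ax²) dx = (2j−1)!!/(4a)^j · √(π/(2a)), odd powers integrate to 0; here √(π/(2a)) = 1.0408.
⟨x⟩ = 0.0000 and ⟨x²⟩ = 0.17241.
(Δx)² = 0.17241 − (0.0000)² = 0.17241.

0.172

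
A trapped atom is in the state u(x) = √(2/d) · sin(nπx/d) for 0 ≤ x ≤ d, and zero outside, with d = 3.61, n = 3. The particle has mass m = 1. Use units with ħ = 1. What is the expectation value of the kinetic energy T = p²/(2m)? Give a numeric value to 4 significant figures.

T = −(ħ²/2m) d²/dx², so ⟨T⟩ = −(ħ²/2m) ∫ u*·u'' dx; with m = 1.
d/dx sin(nπx/d) = (nπ/d)·cos(nπx/d) and d²/dx² sin(nπx/d) = −(nπ/d)²·sin(nπx/d); on 0 ≤ x ≤ d, ∫sin²(nπx/d) dx = d/2 and ∫sin(nπx/d)·cos(nπx/d) dx = 0.
⟨T⟩ = 3.4080.

3.408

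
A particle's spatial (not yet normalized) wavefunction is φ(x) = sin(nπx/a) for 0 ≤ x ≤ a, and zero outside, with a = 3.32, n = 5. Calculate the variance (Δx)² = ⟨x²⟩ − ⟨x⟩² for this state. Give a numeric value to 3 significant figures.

0.896

Compute ⟨x⟩ and ⟨x²⟩ separately, then (Δx)² = ⟨x²⟩ − ⟨x⟩².
With sin²θ = (1 − cos2θ)/2 on 0 ≤ x ≤ a: ∫sin²(nπx/a) dx = a/2, ∫x·sin²(nπx/a) dx = a²/4, ∫x²·sin²(nπx/a) dx = a³·(1/6 − 1/(4n²π²)); higher powers xᵏ the same way, integrating xᵏ·cos(2nπx/a) by parts.
Normalization: ∫|φ|² dx = 1.6600.
⟨x⟩ = 1.6600 and ⟨x²⟩ = 3.6518.
(Δx)² = 3.6518 − (1.6600)² = 0.89620.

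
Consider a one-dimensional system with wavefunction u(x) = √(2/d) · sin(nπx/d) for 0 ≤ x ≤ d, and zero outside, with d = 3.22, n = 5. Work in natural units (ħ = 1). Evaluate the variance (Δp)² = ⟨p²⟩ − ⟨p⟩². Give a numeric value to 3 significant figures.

23.8

Compute ⟨p⟩ and ⟨p²⟩ separately; (Δp)² = ⟨p²⟩ − ⟨p⟩².
d/dx sin(nπx/d) = (nπ/d)·cos(nπx/d) and d²/dx² sin(nπx/d) = −(nπ/d)²·sin(nπx/d); on 0 ≤ x ≤ d, ∫sin²(nπx/d) dx = d/2 and ∫sin(nπx/d)·cos(nπx/d) dx = 0.
⟨p⟩ = 0.0000 and ⟨p²⟩ = 23.797.
(Δp)² = 23.797 − (0.0000)² = 23.797.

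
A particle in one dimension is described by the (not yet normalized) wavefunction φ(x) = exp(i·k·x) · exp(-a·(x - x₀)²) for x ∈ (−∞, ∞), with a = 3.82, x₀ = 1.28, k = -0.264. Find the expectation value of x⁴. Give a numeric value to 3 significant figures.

⟨x⁴⟩ = ∫ x⁴·|φ|² dx / ∫|φ|² dx (integrals over the domain).
Gaussian moments (u = x − x₀): ∫u^(2j)·e^(−2au²) du = (2j−1)!!/(4a)^j · √(π/(2a)), odd powers integrate to 0; here √(π/(2a)) = 0.64125.
State is unnormalized: ∫|φ|² dx = 0.64125, and ∫φ*·x⁴·φ dx = 2.1421, so ⟨x⁴⟩ = 2.1421 / 0.64125.
⟨x⁴⟩ = 3.3406.

3.34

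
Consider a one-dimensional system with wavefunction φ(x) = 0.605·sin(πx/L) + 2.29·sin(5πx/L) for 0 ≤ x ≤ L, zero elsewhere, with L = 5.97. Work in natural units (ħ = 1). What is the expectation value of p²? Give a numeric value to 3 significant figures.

p² φ = −ħ² d²φ/dx²; ⟨p²⟩ = −ħ² ∫ φ*·φ'' dx / ∫|φ|² dx.
d²/dx² sin(jπx/L) = −(jπ/L)²·sin(jπx/L); on 0 ≤ x ≤ L, ∫sin²(jπx/L) dx = L/2 and ∫sin(jπx/L)·sin(lπx/L) dx = 0 for j ≠ l, so only diagonal terms survive in ∫|φ|² and ∫φ·φ″; ∫φ·φ′ dx = [φ²/2] between the walls = 0.
State is unnormalized: ∫|φ|² dx = 16.746, and ∫φ*·(−ħ² φ'') dx = 108.67, so ⟨p²⟩ = 108.67 / 16.746.
⟨p²⟩ = 6.4893.

6.49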